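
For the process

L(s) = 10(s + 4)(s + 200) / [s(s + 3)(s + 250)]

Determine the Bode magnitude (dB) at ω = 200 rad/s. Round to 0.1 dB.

-27.1 dB

At s = jω = j200:
zero (s+4): 4 + j200 → |·| = √(4²+200²) = √40016 ≈ 200.04, ∠ = arctan(200/4) ≈ 88.85°
zero (s+200): 200 + j200 → |·| = √(200²+200²) = √80000 ≈ 282.84, ∠ = arctan(200/200) ≈ 45.00°
pole (s+3): 3 + j200 → |·| = √(3²+200²) = √40009 ≈ 200.02, ∠ = arctan(200/3) ≈ 89.14°
pole (s+250): 250 + j200 → |·| = √(250²+200²) = √102500 ≈ 320.16, ∠ = arctan(200/250) ≈ 38.66°
pole at origin: |s| = 200, ∠ = 90.00° (in denominator)
|L| = 10 · 56579 / 1.2808e+07 ≈ 0.044175
Gain = 20 log₁₀(0.044175) ≈ -27.10 dB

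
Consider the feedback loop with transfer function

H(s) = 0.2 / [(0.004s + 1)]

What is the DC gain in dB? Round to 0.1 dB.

H(0) = 0.2 · 1 / 1 = 0.2
20 log₁₀(0.2) ≈ -13.98 dB

-14.0 dB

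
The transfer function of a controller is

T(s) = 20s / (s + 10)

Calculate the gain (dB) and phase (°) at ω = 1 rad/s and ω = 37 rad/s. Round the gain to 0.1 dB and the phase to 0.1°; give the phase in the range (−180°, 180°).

ω = 1: 6.0 dB, 84.3°; ω = 37: 25.7 dB, 15.1°

At s = jω = j1:
zero at origin: s = j1 → |·| = 1, ∠ = 90.00°
pole (s+10): 10 + j1 → |·| = √(10²+1²) = √101 ≈ 10.05, ∠ = arctan(1/10) ≈ 5.71°
|T| = 20 · 1 / 10.05 ≈ 1.99
Gain = 20 log₁₀(1.99) ≈ 5.98 dB
∠T = 90.00° − 5.71° = 84.29°

At s = jω = j37:
zero at origin: s = j37 → |·| = 37, ∠ = 90.00°
pole (s+10): 10 + j37 → |·| = √(10²+37²) = √1469 ≈ 38.328, ∠ = arctan(37/10) ≈ 74.88°
|T| = 20 · 37 / 38.328 ≈ 19.307
Gain = 20 log₁₀(19.307) ≈ 25.71 dB
∠T = 90.00° − 74.88° = 15.12°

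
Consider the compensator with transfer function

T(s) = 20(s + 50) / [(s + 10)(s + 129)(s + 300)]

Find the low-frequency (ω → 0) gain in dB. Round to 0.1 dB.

-51.8 dB

T(0) = 20·50 / (10·129·300) ≈ 0.002584
20 log₁₀(0.002584) ≈ -51.75 dB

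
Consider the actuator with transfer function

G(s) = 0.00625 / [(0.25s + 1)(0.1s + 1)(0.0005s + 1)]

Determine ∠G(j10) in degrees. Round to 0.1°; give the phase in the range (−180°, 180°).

At ω = 10 rad/s:
pole (1 + j10·0.25) = 1 + j2.5 → |·| ≈ 2.6926, ∠ ≈ 68.20°
pole (1 + j10·0.1) = 1 + j1 → |·| ≈ 1.4142, ∠ ≈ 45.00°
pole (1 + j10·0.0005) = 1 + j0.005 → |·| ≈ 1, ∠ ≈ 0.29°
∠G = (0°) − (68.20° + 45.00° + 0.29°) = -113.49°

-113.5°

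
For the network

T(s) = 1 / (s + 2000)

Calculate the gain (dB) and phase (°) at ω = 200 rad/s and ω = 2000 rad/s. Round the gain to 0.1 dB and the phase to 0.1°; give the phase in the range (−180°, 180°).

ω = 200: -66.1 dB, -5.7°; ω = 2000: -69.0 dB, -45.0°

Substitute s = j200:
Numerator: 1 = 1 + j0
Denominator: (j200) + 2000 = 2000 + j200
|N| = √(1² + 0²) ≈ 1, ∠N ≈ 0.00°
|D| = √(2000² + 200²) ≈ 2010, ∠D ≈ 5.71°
|T| = 1 / 2010 ≈ 0.00049751
Gain = 20 log₁₀(0.00049751) ≈ -66.06 dB
∠T = 0.00° − 5.71° = -5.71°

Substitute s = j2000:
Numerator: 1 = 1 + j0
Denominator: (j2000) + 2000 = 2000 + j2000
|N| = √(1² + 0²) ≈ 1, ∠N ≈ 0.00°
|D| = √(2000² + 2000²) ≈ 2828.4, ∠D ≈ 45.00°
|T| = 1 / 2828.4 ≈ 0.00035356
Gain = 20 log₁₀(0.00035356) ≈ -69.03 dB
∠T = 0.00° − 45.00° = -45.00°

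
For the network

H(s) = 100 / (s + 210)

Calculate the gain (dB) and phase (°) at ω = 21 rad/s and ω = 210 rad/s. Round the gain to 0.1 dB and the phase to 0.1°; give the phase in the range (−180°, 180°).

At s = jω = j21:
pole (s+210): 210 + j21 → |·| = √(210²+21²) = √44541 ≈ 211.05, ∠ = arctan(21/210) ≈ 5.71°
|H| = 100 / 211.05 ≈ 0.47382
Gain = 20 log₁₀(0.47382) ≈ -6.49 dB
∠H = 0.00° − 5.71° = -5.71°

At s = jω = j210:
pole (s+210): 210 + j210 → |·| = √(210²+210²) = √88200 ≈ 296.98, ∠ = arctan(210/210) ≈ 45.00°
|H| = 100 / 296.98 ≈ 0.33672
Gain = 20 log₁₀(0.33672) ≈ -9.45 dB
∠H = 0.00° − 45.00° = -45.00°

ω = 21: -6.5 dB, -5.7°; ω = 210: -9.5 dB, -45.0°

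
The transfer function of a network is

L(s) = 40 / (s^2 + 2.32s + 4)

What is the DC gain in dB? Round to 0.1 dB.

L(0) = 40 / 4 = 10
20 log₁₀(10) ≈ 20.00 dB

20.0 dB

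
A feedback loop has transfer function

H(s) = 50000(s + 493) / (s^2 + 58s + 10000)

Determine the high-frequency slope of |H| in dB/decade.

Each pole contributes −20 dB/decade at high frequency; each zero contributes +20 dB/decade.
Net: 1 zero(s) − 2 pole(s) → -20 dB/decade.

-20 dB/decade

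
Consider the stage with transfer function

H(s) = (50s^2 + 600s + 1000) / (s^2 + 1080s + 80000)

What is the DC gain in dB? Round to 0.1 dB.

H(0) = 1000 / 80000 = 0.0125
20 log₁₀(0.0125) ≈ -38.06 dB

-38.1 dB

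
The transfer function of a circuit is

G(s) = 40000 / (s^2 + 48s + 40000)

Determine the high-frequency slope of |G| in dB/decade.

-40 dB/decade

Each pole contributes −20 dB/decade at high frequency; each zero contributes +20 dB/decade.
Net: 0 zero(s) − 2 pole(s) → -40 dB/decade.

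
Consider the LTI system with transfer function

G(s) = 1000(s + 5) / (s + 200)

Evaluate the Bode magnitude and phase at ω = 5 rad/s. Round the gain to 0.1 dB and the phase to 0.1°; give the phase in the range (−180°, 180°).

31.0 dB, 43.6°

At s = jω = j5:
zero (s+5): 5 + j5 → |·| = √(5²+5²) = √50 ≈ 7.0711, ∠ = arctan(5/5) ≈ 45.00°
pole (s+200): 200 + j5 → |·| = √(200²+5²) = √40025 ≈ 200.06, ∠ = arctan(5/200) ≈ 1.43°
|G| = 1000 · 7.0711 / 200.06 ≈ 35.345
Gain = 20 log₁₀(35.345) ≈ 30.97 dB
∠G = 45.00° − 1.43° = 43.57°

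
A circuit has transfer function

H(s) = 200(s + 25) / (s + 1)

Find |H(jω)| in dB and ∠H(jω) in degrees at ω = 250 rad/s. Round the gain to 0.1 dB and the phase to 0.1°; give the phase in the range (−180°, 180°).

46.1 dB, -5.5°

At s = jω = j250:
zero (s+25): 25 + j250 → |·| = √(25²+250²) = √63125 ≈ 251.25, ∠ = arctan(250/25) ≈ 84.29°
pole (s+1): 1 + j250 → |·| = √(1²+250²) = √62501 ≈ 250, ∠ = arctan(250/1) ≈ 89.77°
|H| = 200 · 251.25 / 250 ≈ 201
Gain = 20 log₁₀(201) ≈ 46.06 dB
∠H = 84.29° − 89.77° = -5.48°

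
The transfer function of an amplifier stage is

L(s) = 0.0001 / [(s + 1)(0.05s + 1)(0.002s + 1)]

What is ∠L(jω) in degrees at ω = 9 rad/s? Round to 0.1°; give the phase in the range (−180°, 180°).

-108.9°

At ω = 9 rad/s:
pole (1 + j9·1) = 1 + j9 → |·| ≈ 9.0554, ∠ ≈ 83.66°
pole (1 + j9·0.05) = 1 + j0.45 → |·| ≈ 1.0966, ∠ ≈ 24.23°
pole (1 + j9·0.002) = 1 + j0.018 → |·| ≈ 1.0002, ∠ ≈ 1.03°
∠L = (0°) − (83.66° + 24.23° + 1.03°) = -108.92°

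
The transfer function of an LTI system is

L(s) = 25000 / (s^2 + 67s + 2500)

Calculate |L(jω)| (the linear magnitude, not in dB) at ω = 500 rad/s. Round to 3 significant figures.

At s = jω = j500:
quadratic: (j500)² + 67·j500 + 2500 = -247500 + j33500 → |·| ≈ 2.4976e+05, ∠ ≈ 172.29°
|L| = 25000 / 2.4976e+05 ≈ 0.1001

0.100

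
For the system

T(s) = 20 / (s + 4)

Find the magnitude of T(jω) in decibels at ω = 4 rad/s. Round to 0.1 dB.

11.0 dB

At s = jω = j4:
pole (s+4): 4 + j4 → |·| = √(4²+4²) = √32 ≈ 5.6569, ∠ = arctan(4/4) ≈ 45.00°
|T| = 20 / 5.6569 ≈ 3.5355
Gain = 20 log₁₀(3.5355) ≈ 10.97 dB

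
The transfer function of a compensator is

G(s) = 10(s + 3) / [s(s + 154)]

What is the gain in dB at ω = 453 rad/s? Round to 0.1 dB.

At s = jω = j453:
zero (s+3): 3 + j453 → |·| = √(3²+453²) = √205218 ≈ 453.01, ∠ = arctan(453/3) ≈ 89.62°
pole (s+154): 154 + j453 → |·| = √(154²+453²) = √228925 ≈ 478.46, ∠ = arctan(453/154) ≈ 71.22°
pole at origin: |s| = 453, ∠ = 90.00° (in denominator)
|G| = 10 · 453.01 / 2.1674e+05 ≈ 0.020901
Gain = 20 log₁₀(0.020901) ≈ -33.60 dB

-33.6 dB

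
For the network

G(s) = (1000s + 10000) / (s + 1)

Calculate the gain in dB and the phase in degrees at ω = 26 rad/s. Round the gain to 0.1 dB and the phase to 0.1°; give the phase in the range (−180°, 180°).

Substitute s = j26:
Numerator: 1000(j26) + 10000 = 10000 + j26000
Denominator: (j26) + 1 = 1 + j26
|N| = √(10000² + 26000²) ≈ 27857, ∠N ≈ 68.96°
|D| = √(1² + 26²) ≈ 26.019, ∠D ≈ 87.80°
|G| = 27857 / 26.019 ≈ 1070.6
Gain = 20 log₁₀(1070.6) ≈ 60.59 dB
∠G = 68.96° − 87.80° = -18.84°

60.6 dB, -18.8°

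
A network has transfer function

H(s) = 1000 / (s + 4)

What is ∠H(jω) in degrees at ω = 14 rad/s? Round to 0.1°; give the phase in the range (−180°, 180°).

At s = jω = j14:
pole (s+4): 4 + j14 → |·| = √(4²+14²) = √212 ≈ 14.56, ∠ = arctan(14/4) ≈ 74.05°
∠H = 0.00° − 74.05° = -74.05°

-74.1°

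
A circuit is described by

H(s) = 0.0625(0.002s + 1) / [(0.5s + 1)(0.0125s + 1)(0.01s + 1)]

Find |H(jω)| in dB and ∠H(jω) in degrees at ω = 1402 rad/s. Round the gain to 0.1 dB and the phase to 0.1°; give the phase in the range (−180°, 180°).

At ω = 1402 rad/s:
zero (1 + j1402·0.002) = 1 + j2.804 → |·| ≈ 2.977, ∠ ≈ 70.37°
pole (1 + j1402·0.5) = 1 + j701 → |·| ≈ 701, ∠ ≈ 89.92°
pole (1 + j1402·0.0125) = 1 + j17.525 → |·| ≈ 17.554, ∠ ≈ 86.73°
pole (1 + j1402·0.01) = 1 + j14.02 → |·| ≈ 14.056, ∠ ≈ 85.92°
|H| = 0.0625 · 2.977 / (701 · 17.554 · 14.056) ≈ 1.0757e-06
Gain = 20 log₁₀(1.0757e-06) ≈ -119.37 dB
∠H = (70.37°) − (89.92° + 86.73° + 85.92°) = -192.20° ≡ 167.80° (principal value)

-119.4 dB, 167.8°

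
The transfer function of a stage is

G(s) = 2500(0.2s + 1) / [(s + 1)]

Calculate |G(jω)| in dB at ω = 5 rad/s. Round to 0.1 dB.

56.8 dB

At ω = 5 rad/s:
zero (1 + j5·0.2) = 1 + j1 → |·| ≈ 1.4142, ∠ ≈ 45.00°
pole (1 + j5·1) = 1 + j5 → |·| ≈ 5.099, ∠ ≈ 78.69°
|G| = 2500 · 1.4142 / (5.099) ≈ 693.37
Gain = 20 log₁₀(693.37) ≈ 56.82 dB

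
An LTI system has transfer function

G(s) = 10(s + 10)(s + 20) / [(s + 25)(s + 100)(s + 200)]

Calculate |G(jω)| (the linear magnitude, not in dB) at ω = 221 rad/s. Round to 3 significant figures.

0.0305

At s = jω = j221:
zero (s+10): 10 + j221 → |·| = √(10²+221²) = √48941 ≈ 221.23, ∠ = arctan(221/10) ≈ 87.41°
zero (s+20): 20 + j221 → |·| = √(20²+221²) = √49241 ≈ 221.9, ∠ = arctan(221/20) ≈ 84.83°
pole (s+25): 25 + j221 → |·| = √(25²+221²) = √49466 ≈ 222.41, ∠ = arctan(221/25) ≈ 83.55°
pole (s+100): 100 + j221 → |·| = √(100²+221²) = √58841 ≈ 242.57, ∠ = arctan(221/100) ≈ 65.65°
pole (s+200): 200 + j221 → |·| = √(200²+221²) = √88841 ≈ 298.06, ∠ = arctan(221/200) ≈ 47.86°
|G| = 10 · 49091 / 1.608e+07 ≈ 0.030529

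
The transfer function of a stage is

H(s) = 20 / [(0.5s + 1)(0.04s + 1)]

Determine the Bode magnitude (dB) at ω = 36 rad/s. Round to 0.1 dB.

At ω = 36 rad/s:
pole (1 + j36·0.5) = 1 + j18 → |·| ≈ 18.028, ∠ ≈ 86.82°
pole (1 + j36·0.04) = 1 + j1.44 → |·| ≈ 1.7532, ∠ ≈ 55.22°
|H| = 20 · 1 / (18.028 · 1.7532) ≈ 0.63278
Gain = 20 log₁₀(0.63278) ≈ -3.97 dB

-4.0 dB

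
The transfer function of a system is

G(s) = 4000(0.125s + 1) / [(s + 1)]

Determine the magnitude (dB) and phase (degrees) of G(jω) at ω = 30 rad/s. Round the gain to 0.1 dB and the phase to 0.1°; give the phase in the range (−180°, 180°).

At ω = 30 rad/s:
zero (1 + j30·0.125) = 1 + j3.75 → |·| ≈ 3.881, ∠ ≈ 75.07°
pole (1 + j30·1) = 1 + j30 → |·| ≈ 30.017, ∠ ≈ 88.09°
|G| = 4000 · 3.881 / (30.017) ≈ 517.17
Gain = 20 log₁₀(517.17) ≈ 54.27 dB
∠G = (75.07°) − (88.09°) = -13.02°

54.3 dB, -13.0°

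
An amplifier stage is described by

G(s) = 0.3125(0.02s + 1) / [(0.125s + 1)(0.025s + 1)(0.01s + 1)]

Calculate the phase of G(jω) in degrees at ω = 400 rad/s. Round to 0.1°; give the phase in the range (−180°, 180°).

At ω = 400 rad/s:
zero (1 + j400·0.02) = 1 + j8 → |·| ≈ 8.0623, ∠ ≈ 82.87°
pole (1 + j400·0.125) = 1 + j50 → |·| ≈ 50.01, ∠ ≈ 88.85°
pole (1 + j400·0.025) = 1 + j10 → |·| ≈ 10.05, ∠ ≈ 84.29°
pole (1 + j400·0.01) = 1 + j4 → |·| ≈ 4.1231, ∠ ≈ 75.96°
∠G = (82.87°) − (88.85° + 84.29° + 75.96°) = -166.23°

-166.2°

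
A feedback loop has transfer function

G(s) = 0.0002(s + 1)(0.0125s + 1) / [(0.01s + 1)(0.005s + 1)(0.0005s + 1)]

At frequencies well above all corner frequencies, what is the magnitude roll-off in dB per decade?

Each pole contributes −20 dB/decade at high frequency; each zero contributes +20 dB/decade.
Net: 2 zero(s) − 3 pole(s) → -20 dB/decade.

-20 dB/decade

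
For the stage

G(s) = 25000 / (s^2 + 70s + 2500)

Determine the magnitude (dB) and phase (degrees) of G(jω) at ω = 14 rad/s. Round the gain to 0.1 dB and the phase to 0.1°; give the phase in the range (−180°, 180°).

At s = jω = j14:
quadratic: (j14)² + 70·j14 + 2500 = 2304 + j980 → |·| ≈ 2503.8, ∠ ≈ 23.04°
|G| = 25000 / 2503.8 ≈ 9.9848
Gain = 20 log₁₀(9.9848) ≈ 19.99 dB
∠G = 0.00° − 23.04° = -23.04°

20.0 dB, -23.0°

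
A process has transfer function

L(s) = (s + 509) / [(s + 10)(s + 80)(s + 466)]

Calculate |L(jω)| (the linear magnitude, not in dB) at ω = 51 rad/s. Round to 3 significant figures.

At s = jω = j51:
zero (s+509): 509 + j51 → |·| = √(509²+51²) = √261682 ≈ 511.55, ∠ = arctan(51/509) ≈ 5.72°
pole (s+10): 10 + j51 → |·| = √(10²+51²) = √2701 ≈ 51.971, ∠ = arctan(51/10) ≈ 78.91°
pole (s+80): 80 + j51 → |·| = √(80²+51²) = √9001 ≈ 94.874, ∠ = arctan(51/80) ≈ 32.52°
pole (s+466): 466 + j51 → |·| = √(466²+51²) = √219757 ≈ 468.78, ∠ = arctan(51/466) ≈ 6.25°
|L| = 1 · 511.55 / 2.3114e+06 ≈ 0.00022132

0.000221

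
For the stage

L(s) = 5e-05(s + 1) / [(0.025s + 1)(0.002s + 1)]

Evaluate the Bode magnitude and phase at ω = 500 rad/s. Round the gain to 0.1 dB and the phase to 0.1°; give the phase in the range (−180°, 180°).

-57.0 dB, -40.5°

At ω = 500 rad/s:
zero (1 + j500·1) = 1 + j500 → |·| ≈ 500, ∠ ≈ 89.89°
pole (1 + j500·0.025) = 1 + j12.5 → |·| ≈ 12.54, ∠ ≈ 85.43°
pole (1 + j500·0.002) = 1 + j1 → |·| ≈ 1.4142, ∠ ≈ 45.00°
|L| = 5e-05 · 500 / (12.54 · 1.4142) ≈ 0.0014097
Gain = 20 log₁₀(0.0014097) ≈ -57.02 dB
∠L = (89.89°) − (85.43° + 45.00°) = -40.54°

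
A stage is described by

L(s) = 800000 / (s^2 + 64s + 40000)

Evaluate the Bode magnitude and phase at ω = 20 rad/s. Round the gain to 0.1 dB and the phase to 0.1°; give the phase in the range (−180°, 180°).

At s = jω = j20:
quadratic: (j20)² + 64·j20 + 40000 = 39600 + j1280 → |·| ≈ 39621, ∠ ≈ 1.85°
|L| = 800000 / 39621 ≈ 20.191
Gain = 20 log₁₀(20.191) ≈ 26.10 dB
∠L = 0.00° − 1.85° = -1.85°

26.1 dB, -1.9°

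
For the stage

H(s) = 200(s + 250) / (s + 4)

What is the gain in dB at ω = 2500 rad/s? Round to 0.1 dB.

At s = jω = j2500:
zero (s+250): 250 + j2500 → |·| = √(250²+2500²) = √6312500 ≈ 2512.5, ∠ = arctan(2500/250) ≈ 84.29°
pole (s+4): 4 + j2500 → |·| = √(4²+2500²) = √6250016 ≈ 2500, ∠ = arctan(2500/4) ≈ 89.91°
|H| = 200 · 2512.5 / 2500 ≈ 201
Gain = 20 log₁₀(201) ≈ 46.06 dB

46.1 dB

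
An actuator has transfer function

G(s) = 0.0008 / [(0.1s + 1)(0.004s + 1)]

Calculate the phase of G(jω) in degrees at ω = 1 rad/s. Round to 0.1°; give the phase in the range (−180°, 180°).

-5.9°

At ω = 1 rad/s:
pole (1 + j1·0.1) = 1 + j0.1 → |·| ≈ 1.005, ∠ ≈ 5.71°
pole (1 + j1·0.004) = 1 + j0.004 → |·| ≈ 1, ∠ ≈ 0.23°
∠G = (0°) − (5.71° + 0.23°) = -5.94°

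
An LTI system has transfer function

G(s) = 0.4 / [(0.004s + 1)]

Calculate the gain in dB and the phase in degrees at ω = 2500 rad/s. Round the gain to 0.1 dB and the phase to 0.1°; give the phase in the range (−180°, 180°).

At ω = 2500 rad/s:
pole (1 + j2500·0.004) = 1 + j10 → |·| ≈ 10.05, ∠ ≈ 84.29°
|G| = 0.4 · 1 / (10.05) ≈ 0.039801
Gain = 20 log₁₀(0.039801) ≈ -28.00 dB
∠G = (0°) − (84.29°) = -84.29°

-28.0 dB, -84.3°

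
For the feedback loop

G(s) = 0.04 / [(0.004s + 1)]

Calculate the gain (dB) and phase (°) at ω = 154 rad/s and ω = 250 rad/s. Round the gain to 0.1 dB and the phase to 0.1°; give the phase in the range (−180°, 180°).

ω = 154: -29.4 dB, -31.6°; ω = 250: -31.0 dB, -45.0°

At ω = 154 rad/s:
pole (1 + j154·0.004) = 1 + j0.616 → |·| ≈ 1.1745, ∠ ≈ 31.63°
|G| = 0.04 · 1 / (1.1745) ≈ 0.034057
Gain = 20 log₁₀(0.034057) ≈ -29.36 dB
∠G = (0°) − (31.63°) = -31.63°

At ω = 250 rad/s:
pole (1 + j250·0.004) = 1 + j1 → |·| ≈ 1.4142, ∠ ≈ 45.00°
|G| = 0.04 · 1 / (1.4142) ≈ 0.028285
Gain = 20 log₁₀(0.028285) ≈ -30.97 dB
∠G = (0°) − (45.00°) = -45.00°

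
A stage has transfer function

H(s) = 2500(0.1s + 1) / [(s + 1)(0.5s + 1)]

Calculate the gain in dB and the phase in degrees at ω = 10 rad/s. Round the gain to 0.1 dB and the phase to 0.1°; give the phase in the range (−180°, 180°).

At ω = 10 rad/s:
zero (1 + j10·0.1) = 1 + j1 → |·| ≈ 1.4142, ∠ ≈ 45.00°
pole (1 + j10·1) = 1 + j10 → |·| ≈ 10.05, ∠ ≈ 84.29°
pole (1 + j10·0.5) = 1 + j5 → |·| ≈ 5.099, ∠ ≈ 78.69°
|H| = 2500 · 1.4142 / (10.05 · 5.099) ≈ 68.992
Gain = 20 log₁₀(68.992) ≈ 36.78 dB
∠H = (45.00°) − (84.29° + 78.69°) = -117.98°

36.8 dB, -118.0°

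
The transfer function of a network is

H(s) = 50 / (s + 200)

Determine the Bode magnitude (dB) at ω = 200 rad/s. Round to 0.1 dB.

-15.1 dB

Substitute s = j200:
Numerator: 50 = 50 + j0
Denominator: (j200) + 200 = 200 + j200
|N| = √(50² + 0²) ≈ 50, ∠N ≈ 0.00°
|D| = √(200² + 200²) ≈ 282.84, ∠D ≈ 45.00°
|H| = 50 / 282.84 ≈ 0.17678
Gain = 20 log₁₀(0.17678) ≈ -15.05 dB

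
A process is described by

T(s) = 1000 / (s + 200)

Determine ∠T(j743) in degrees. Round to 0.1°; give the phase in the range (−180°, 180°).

-74.9°

At s = jω = j743:
pole (s+200): 200 + j743 → |·| = √(200²+743²) = √592049 ≈ 769.45, ∠ = arctan(743/200) ≈ 74.93°
∠T = 0.00° − 74.93° = -74.93°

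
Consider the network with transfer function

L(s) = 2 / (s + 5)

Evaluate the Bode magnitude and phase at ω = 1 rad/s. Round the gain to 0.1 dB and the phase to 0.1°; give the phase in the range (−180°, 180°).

At s = jω = j1:
pole (s+5): 5 + j1 → |·| = √(5²+1²) = √26 ≈ 5.099, ∠ = arctan(1/5) ≈ 11.31°
|L| = 2 / 5.099 ≈ 0.39223
Gain = 20 log₁₀(0.39223) ≈ -8.13 dB
∠L = 0.00° − 11.31° = -11.31°

-8.1 dB, -11.3°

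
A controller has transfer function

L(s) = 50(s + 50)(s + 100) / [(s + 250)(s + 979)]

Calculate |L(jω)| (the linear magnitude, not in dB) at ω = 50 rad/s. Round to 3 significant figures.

1.58

At s = jω = j50:
zero (s+50): 50 + j50 → |·| = √(50²+50²) = √5000 ≈ 70.711, ∠ = arctan(50/50) ≈ 45.00°
zero (s+100): 100 + j50 → |·| = √(100²+50²) = √12500 ≈ 111.8, ∠ = arctan(50/100) ≈ 26.57°
pole (s+250): 250 + j50 → |·| = √(250²+50²) = √65000 ≈ 254.95, ∠ = arctan(50/250) ≈ 11.31°
pole (s+979): 979 + j50 → |·| = √(979²+50²) = √960941 ≈ 980.28, ∠ = arctan(50/979) ≈ 2.92°
|L| = 50 · 7905.5 / 2.4992e+05 ≈ 1.5816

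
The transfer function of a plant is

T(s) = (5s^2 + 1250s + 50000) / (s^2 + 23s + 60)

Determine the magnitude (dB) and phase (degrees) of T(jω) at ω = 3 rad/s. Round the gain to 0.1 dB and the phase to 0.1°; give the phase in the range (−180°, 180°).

Substitute s = j3:
Numerator: 5(j3)^2 + 1250(j3) + 50000 = 49955 + j3750
Denominator: (j3)^2 + 23(j3) + 60 = 51 + j69
|N| = √(49955² + 3750²) ≈ 50096, ∠N ≈ 4.29°
|D| = √(51² + 69²) ≈ 85.802, ∠D ≈ 53.53°
|T| = 50096 / 85.802 ≈ 583.86
Gain = 20 log₁₀(583.86) ≈ 55.33 dB
∠T = 4.29° − 53.53° = -49.24°

55.3 dB, -49.2°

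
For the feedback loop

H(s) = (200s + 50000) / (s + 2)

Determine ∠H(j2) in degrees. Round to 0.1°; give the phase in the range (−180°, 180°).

-44.5°

Substitute s = j2:
Numerator: 200(j2) + 50000 = 50000 + j400
Denominator: (j2) + 2 = 2 + j2
|N| = √(50000² + 400²) ≈ 50002, ∠N ≈ 0.46°
|D| = √(2² + 2²) ≈ 2.8284, ∠D ≈ 45.00°
∠H = 0.46° − 45.00° = -44.54°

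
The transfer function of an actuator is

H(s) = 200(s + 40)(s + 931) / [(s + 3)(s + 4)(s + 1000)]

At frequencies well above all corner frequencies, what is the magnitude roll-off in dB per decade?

Each pole contributes −20 dB/decade at high frequency; each zero contributes +20 dB/decade.
Net: 2 zero(s) − 3 pole(s) → -20 dB/decade.

-20 dB/decade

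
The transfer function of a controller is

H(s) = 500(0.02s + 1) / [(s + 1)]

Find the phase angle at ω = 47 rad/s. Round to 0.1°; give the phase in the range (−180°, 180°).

-45.6°

At ω = 47 rad/s:
zero (1 + j47·0.02) = 1 + j0.94 → |·| ≈ 1.3724, ∠ ≈ 43.23°
pole (1 + j47·1) = 1 + j47 → |·| ≈ 47.011, ∠ ≈ 88.78°
∠H = (43.23°) − (88.78°) = -45.55°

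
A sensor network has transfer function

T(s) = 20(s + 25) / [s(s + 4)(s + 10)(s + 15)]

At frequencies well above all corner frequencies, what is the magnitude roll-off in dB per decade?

Each pole contributes −20 dB/decade at high frequency; each zero contributes +20 dB/decade.
Net: 1 zero(s) − 4 pole(s) → -60 dB/decade.

-60 dB/decade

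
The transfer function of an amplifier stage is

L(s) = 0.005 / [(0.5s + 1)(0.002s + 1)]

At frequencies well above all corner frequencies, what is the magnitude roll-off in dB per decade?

Each pole contributes −20 dB/decade at high frequency; each zero contributes +20 dB/decade.
Net: 0 zero(s) − 2 pole(s) → -40 dB/decade.

-40 dB/decade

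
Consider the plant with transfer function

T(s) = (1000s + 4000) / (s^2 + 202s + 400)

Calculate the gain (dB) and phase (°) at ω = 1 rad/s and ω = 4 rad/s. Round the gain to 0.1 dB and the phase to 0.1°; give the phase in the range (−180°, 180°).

ω = 1: 19.3 dB, -12.8°; ω = 4: 16.0 dB, -19.6°

Substitute s = j1:
Numerator: 1000(j1) + 4000 = 4000 + j1000
Denominator: (j1)^2 + 202(j1) + 400 = 399 + j202
|N| = √(4000² + 1000²) ≈ 4123.1, ∠N ≈ 14.04°
|D| = √(399² + 202²) ≈ 447.22, ∠D ≈ 26.85°
|T| = 4123.1 / 447.22 ≈ 9.2194
Gain = 20 log₁₀(9.2194) ≈ 19.29 dB
∠T = 14.04° − 26.85° = -12.81°

Substitute s = j4:
Numerator: 1000(j4) + 4000 = 4000 + j4000
Denominator: (j4)^2 + 202(j4) + 400 = 384 + j808
|N| = √(4000² + 4000²) ≈ 5656.9, ∠N ≈ 45.00°
|D| = √(384² + 808²) ≈ 894.61, ∠D ≈ 64.58°
|T| = 5656.9 / 894.61 ≈ 6.3233
Gain = 20 log₁₀(6.3233) ≈ 16.02 dB
∠T = 45.00° − 64.58° = -19.58°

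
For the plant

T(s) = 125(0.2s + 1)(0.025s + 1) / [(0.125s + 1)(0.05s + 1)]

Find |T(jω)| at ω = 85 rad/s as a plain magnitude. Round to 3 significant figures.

At ω = 85 rad/s:
zero (1 + j85·0.2) = 1 + j17 → |·| ≈ 17.029, ∠ ≈ 86.63°
zero (1 + j85·0.025) = 1 + j2.125 → |·| ≈ 2.3485, ∠ ≈ 64.80°
pole (1 + j85·0.125) = 1 + j10.625 → |·| ≈ 10.672, ∠ ≈ 84.62°
pole (1 + j85·0.05) = 1 + j4.25 → |·| ≈ 4.3661, ∠ ≈ 76.76°
|T| = 125 · 17.029 · 2.3485 / (10.672 · 4.3661) ≈ 107.29

107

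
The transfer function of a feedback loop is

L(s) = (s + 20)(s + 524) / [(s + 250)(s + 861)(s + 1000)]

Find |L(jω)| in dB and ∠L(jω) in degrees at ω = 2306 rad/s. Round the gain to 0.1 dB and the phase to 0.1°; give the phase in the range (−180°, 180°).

At s = jω = j2306:
zero (s+20): 20 + j2306 → |·| = √(20²+2306²) = √5318036 ≈ 2306.1, ∠ = arctan(2306/20) ≈ 89.50°
zero (s+524): 524 + j2306 → |·| = √(524²+2306²) = √5592212 ≈ 2364.8, ∠ = arctan(2306/524) ≈ 77.20°
pole (s+250): 250 + j2306 → |·| = √(250²+2306²) = √5380136 ≈ 2319.5, ∠ = arctan(2306/250) ≈ 83.81°
pole (s+861): 861 + j2306 → |·| = √(861²+2306²) = √6058957 ≈ 2461.5, ∠ = arctan(2306/861) ≈ 69.53°
pole (s+1000): 1000 + j2306 → |·| = √(1000²+2306²) = √6317636 ≈ 2513.5, ∠ = arctan(2306/1000) ≈ 66.56°
|L| = 1 · 5.4535e+06 / 1.4351e+10 ≈ 0.00038001
Gain = 20 log₁₀(0.00038001) ≈ -68.40 dB
∠L = 166.70° − 219.90° = -53.20°

-68.4 dB, -53.2°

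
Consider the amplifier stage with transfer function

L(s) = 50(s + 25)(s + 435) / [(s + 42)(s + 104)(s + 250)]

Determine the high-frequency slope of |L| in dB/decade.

Each pole contributes −20 dB/decade at high frequency; each zero contributes +20 dB/decade.
Net: 2 zero(s) − 3 pole(s) → -20 dB/decade.

-20 dB/decade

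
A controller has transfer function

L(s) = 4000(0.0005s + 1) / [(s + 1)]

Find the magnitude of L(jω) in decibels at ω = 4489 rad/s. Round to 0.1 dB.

6.8 dB

At ω = 4489 rad/s:
zero (1 + j4489·0.0005) = 1 + j2.2445 → |·| ≈ 2.4572, ∠ ≈ 65.99°
pole (1 + j4489·1) = 1 + j4489 → |·| ≈ 4489, ∠ ≈ 89.99°
|L| = 4000 · 2.4572 / (4489) ≈ 2.1895
Gain = 20 log₁₀(2.1895) ≈ 6.81 dB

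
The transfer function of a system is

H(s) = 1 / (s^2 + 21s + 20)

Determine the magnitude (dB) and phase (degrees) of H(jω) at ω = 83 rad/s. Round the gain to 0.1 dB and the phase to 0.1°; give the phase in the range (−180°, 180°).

Substitute s = j83:
Numerator: 1 = 1 + j0
Denominator: (j83)^2 + 21(j83) + 20 = -6869 + j1743
|N| = √(1² + 0²) ≈ 1, ∠N ≈ 0.00°
|D| = √(6869² + 1743²) ≈ 7086.7, ∠D ≈ 165.76°
|H| = 1 / 7086.7 ≈ 0.00014111
Gain = 20 log₁₀(0.00014111) ≈ -77.01 dB
∠H = 0.00° − 165.76° = -165.76°

-77.0 dB, -165.8°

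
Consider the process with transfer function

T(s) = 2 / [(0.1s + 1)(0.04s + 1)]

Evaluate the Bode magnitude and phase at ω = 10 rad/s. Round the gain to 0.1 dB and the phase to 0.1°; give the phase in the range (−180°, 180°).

2.4 dB, -66.8°

At ω = 10 rad/s:
pole (1 + j10·0.1) = 1 + j1 → |·| ≈ 1.4142, ∠ ≈ 45.00°
pole (1 + j10·0.04) = 1 + j0.4 → |·| ≈ 1.077, ∠ ≈ 21.80°
|T| = 2 · 1 / (1.4142 · 1.077) ≈ 1.3131
Gain = 20 log₁₀(1.3131) ≈ 2.37 dB
∠T = (0°) − (45.00° + 21.80°) = -66.80°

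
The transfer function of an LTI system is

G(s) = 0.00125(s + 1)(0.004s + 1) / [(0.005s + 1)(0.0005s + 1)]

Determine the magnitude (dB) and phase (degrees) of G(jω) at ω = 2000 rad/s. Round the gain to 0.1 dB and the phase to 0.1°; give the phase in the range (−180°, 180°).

At ω = 2000 rad/s:
zero (1 + j2000·1) = 1 + j2000 → |·| ≈ 2000, ∠ ≈ 89.97°
zero (1 + j2000·0.004) = 1 + j8 → |·| ≈ 8.0623, ∠ ≈ 82.87°
pole (1 + j2000·0.005) = 1 + j10 → |·| ≈ 10.05, ∠ ≈ 84.29°
pole (1 + j2000·0.0005) = 1 + j1 → |·| ≈ 1.4142, ∠ ≈ 45.00°
|G| = 0.00125 · 2000 · 8.0623 / (10.05 · 1.4142) ≈ 1.4181
Gain = 20 log₁₀(1.4181) ≈ 3.03 dB
∠G = (89.97° + 82.87°) − (84.29° + 45.00°) = 43.55°

3.0 dB, 43.6°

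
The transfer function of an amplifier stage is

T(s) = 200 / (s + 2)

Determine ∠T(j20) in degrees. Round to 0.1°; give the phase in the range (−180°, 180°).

Substitute s = j20:
Numerator: 200 = 200 + j0
Denominator: (j20) + 2 = 2 + j20
|N| = √(200² + 0²) ≈ 200, ∠N ≈ 0.00°
|D| = √(2² + 20²) ≈ 20.1, ∠D ≈ 84.29°
∠T = 0.00° − 84.29° = -84.29°

-84.3°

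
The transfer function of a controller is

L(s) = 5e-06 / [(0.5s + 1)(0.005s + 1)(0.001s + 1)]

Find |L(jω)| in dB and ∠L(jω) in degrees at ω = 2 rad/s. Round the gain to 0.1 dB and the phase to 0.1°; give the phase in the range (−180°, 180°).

At ω = 2 rad/s:
pole (1 + j2·0.5) = 1 + j1 → |·| ≈ 1.4142, ∠ ≈ 45.00°
pole (1 + j2·0.005) = 1 + j0.01 → |·| ≈ 1, ∠ ≈ 0.57°
pole (1 + j2·0.001) = 1 + j0.002 → |·| ≈ 1, ∠ ≈ 0.11°
|L| = 5e-06 · 1 / (1.4142 · 1 · 1) ≈ 3.5356e-06
Gain = 20 log₁₀(3.5356e-06) ≈ -109.03 dB
∠L = (0°) − (45.00° + 0.57° + 0.11°) = -45.68°

-109.0 dB, -45.7°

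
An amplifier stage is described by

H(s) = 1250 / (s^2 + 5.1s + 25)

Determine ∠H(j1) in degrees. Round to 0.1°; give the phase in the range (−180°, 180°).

-12.0°

At s = jω = j1:
quadratic: (j1)² + 5.1·j1 + 25 = 24 + j5.1 → |·| ≈ 24.536, ∠ ≈ 12.00°
∠H = 0.00° − 12.00° = -12.00°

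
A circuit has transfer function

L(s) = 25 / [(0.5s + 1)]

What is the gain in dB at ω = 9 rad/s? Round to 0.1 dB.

At ω = 9 rad/s:
pole (1 + j9·0.5) = 1 + j4.5 → |·| ≈ 4.6098, ∠ ≈ 77.47°
|L| = 25 · 1 / (4.6098) ≈ 5.4232
Gain = 20 log₁₀(5.4232) ≈ 14.69 dB

14.7 dB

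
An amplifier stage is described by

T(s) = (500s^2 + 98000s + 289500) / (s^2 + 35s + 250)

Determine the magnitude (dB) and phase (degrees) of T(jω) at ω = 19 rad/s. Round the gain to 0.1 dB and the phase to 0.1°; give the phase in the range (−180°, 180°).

68.8 dB, -12.8°

Substitute s = j19:
Numerator: 500(j19)^2 + 98000(j19) + 289500 = 109000 + j1862000
Denominator: (j19)^2 + 35(j19) + 250 = -111 + j665
|N| = √(109000² + 1862000²) ≈ 1.8652e+06, ∠N ≈ 86.65°
|D| = √(111² + 665²) ≈ 674.2, ∠D ≈ 99.48°
|T| = 1.8652e+06 / 674.2 ≈ 2766.5
Gain = 20 log₁₀(2766.5) ≈ 68.84 dB
∠T = 86.65° − 99.48° = -12.83°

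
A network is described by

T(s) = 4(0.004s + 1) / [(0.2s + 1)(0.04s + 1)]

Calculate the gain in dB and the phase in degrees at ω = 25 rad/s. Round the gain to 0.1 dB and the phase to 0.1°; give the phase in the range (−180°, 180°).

-5.1 dB, -118.0°

At ω = 25 rad/s:
zero (1 + j25·0.004) = 1 + j0.1 → |·| ≈ 1.005, ∠ ≈ 5.71°
pole (1 + j25·0.2) = 1 + j5 → |·| ≈ 5.099, ∠ ≈ 78.69°
pole (1 + j25·0.04) = 1 + j1 → |·| ≈ 1.4142, ∠ ≈ 45.00°
|T| = 4 · 1.005 / (5.099 · 1.4142) ≈ 0.55748
Gain = 20 log₁₀(0.55748) ≈ -5.08 dB
∠T = (5.71°) − (78.69° + 45.00°) = -117.98°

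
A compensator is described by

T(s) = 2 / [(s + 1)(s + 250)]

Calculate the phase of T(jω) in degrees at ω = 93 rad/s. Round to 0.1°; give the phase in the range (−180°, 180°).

-109.8°

At s = jω = j93:
pole (s+1): 1 + j93 → |·| = √(1²+93²) = √8650 ≈ 93.005, ∠ = arctan(93/1) ≈ 89.38°
pole (s+250): 250 + j93 → |·| = √(250²+93²) = √71149 ≈ 266.74, ∠ = arctan(93/250) ≈ 20.41°
∠T = 0.00° − 109.79° = -109.79°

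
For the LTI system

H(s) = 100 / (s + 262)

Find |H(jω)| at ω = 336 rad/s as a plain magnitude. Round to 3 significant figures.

0.235

At s = jω = j336:
pole (s+262): 262 + j336 → |·| = √(262²+336²) = √181540 ≈ 426.08, ∠ = arctan(336/262) ≈ 52.05°
|H| = 100 / 426.08 ≈ 0.2347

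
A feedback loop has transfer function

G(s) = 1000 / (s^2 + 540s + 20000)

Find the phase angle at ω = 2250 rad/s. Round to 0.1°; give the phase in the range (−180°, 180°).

-166.5°

Substitute s = j2250:
Numerator: 1000 = 1000 + j0
Denominator: (j2250)^2 + 540(j2250) + 20000 = -5042500 + j1215000
|N| = √(1000² + 0²) ≈ 1000, ∠N ≈ 0.00°
|D| = √(5042500² + 1215000²) ≈ 5.1868e+06, ∠D ≈ 166.45°
∠G = 0.00° − 166.45° = -166.45°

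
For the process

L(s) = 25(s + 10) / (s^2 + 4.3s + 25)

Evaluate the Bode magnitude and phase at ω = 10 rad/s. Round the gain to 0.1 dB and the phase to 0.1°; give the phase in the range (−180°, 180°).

At s = jω = j10:
zero (s+10): 10 + j10 → |·| = √(10²+10²) = √200 ≈ 14.142, ∠ = arctan(10/10) ≈ 45.00°
quadratic: (j10)² + 4.3·j10 + 25 = -75 + j43 → |·| ≈ 86.452, ∠ ≈ 150.17°
|L| = 25 · 14.142 / 86.452 ≈ 4.0896
Gain = 20 log₁₀(4.0896) ≈ 12.23 dB
∠L = 45.00° − 150.17° = -105.17°

12.2 dB, -105.2°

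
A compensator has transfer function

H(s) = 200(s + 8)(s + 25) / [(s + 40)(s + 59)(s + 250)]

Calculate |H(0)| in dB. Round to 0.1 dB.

-23.4 dB

H(0) = 200·8·25 / (40·59·250) ≈ 0.067797
20 log₁₀(0.067797) ≈ -23.38 dB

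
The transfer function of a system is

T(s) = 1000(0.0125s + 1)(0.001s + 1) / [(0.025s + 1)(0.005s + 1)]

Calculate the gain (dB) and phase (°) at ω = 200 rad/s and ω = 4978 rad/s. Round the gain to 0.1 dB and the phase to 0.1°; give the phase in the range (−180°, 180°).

ω = 200: 51.6 dB, -44.2°; ω = 4978: 40.2 dB, -9.5°

At ω = 200 rad/s:
zero (1 + j200·0.0125) = 1 + j2.5 → |·| ≈ 2.6926, ∠ ≈ 68.20°
zero (1 + j200·0.001) = 1 + j0.2 → |·| ≈ 1.0198, ∠ ≈ 11.31°
pole (1 + j200·0.025) = 1 + j5 → |·| ≈ 5.099, ∠ ≈ 78.69°
pole (1 + j200·0.005) = 1 + j1 → |·| ≈ 1.4142, ∠ ≈ 45.00°
|T| = 1000 · 2.6926 · 1.0198 / (5.099 · 1.4142) ≈ 380.79
Gain = 20 log₁₀(380.79) ≈ 51.61 dB
∠T = (68.20° + 11.31°) − (78.69° + 45.00°) = -44.18°

At ω = 4978 rad/s:
zero (1 + j4978·0.0125) = 1 + j62.225 → |·| ≈ 62.233, ∠ ≈ 89.08°
zero (1 + j4978·0.001) = 1 + j4.978 → |·| ≈ 5.0774, ∠ ≈ 78.64°
pole (1 + j4978·0.025) = 1 + j124.45 → |·| ≈ 124.45, ∠ ≈ 89.54°
pole (1 + j4978·0.005) = 1 + j24.89 → |·| ≈ 24.91, ∠ ≈ 87.70°
|T| = 1000 · 62.233 · 5.0774 / (124.45 · 24.91) ≈ 101.93
Gain = 20 log₁₀(101.93) ≈ 40.17 dB
∠T = (89.08° + 78.64°) − (89.54° + 87.70°) = -9.52°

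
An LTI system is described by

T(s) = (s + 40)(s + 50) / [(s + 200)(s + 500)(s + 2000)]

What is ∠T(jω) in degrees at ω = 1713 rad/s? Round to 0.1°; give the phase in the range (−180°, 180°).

At s = jω = j1713:
zero (s+40): 40 + j1713 → |·| = √(40²+1713²) = √2935969 ≈ 1713.5, ∠ = arctan(1713/40) ≈ 88.66°
zero (s+50): 50 + j1713 → |·| = √(50²+1713²) = √2936869 ≈ 1713.7, ∠ = arctan(1713/50) ≈ 88.33°
pole (s+200): 200 + j1713 → |·| = √(200²+1713²) = √2974369 ≈ 1724.6, ∠ = arctan(1713/200) ≈ 83.34°
pole (s+500): 500 + j1713 → |·| = √(500²+1713²) = √3184369 ≈ 1784.5, ∠ = arctan(1713/500) ≈ 73.73°
pole (s+2000): 2000 + j1713 → |·| = √(2000²+1713²) = √6934369 ≈ 2633.3, ∠ = arctan(1713/2000) ≈ 40.58°
∠T = 176.99° − 197.65° = -20.66°

-20.7°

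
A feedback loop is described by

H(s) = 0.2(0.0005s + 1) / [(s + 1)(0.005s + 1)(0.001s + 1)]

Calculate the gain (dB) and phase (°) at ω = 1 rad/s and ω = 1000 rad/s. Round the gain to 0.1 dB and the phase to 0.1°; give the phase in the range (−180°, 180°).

ω = 1: -17.0 dB, -45.3°; ω = 1000: -90.2 dB, 172.9°

At ω = 1 rad/s:
zero (1 + j1·0.0005) = 1 + j0.0005 → |·| ≈ 1, ∠ ≈ 0.03°
pole (1 + j1·1) = 1 + j1 → |·| ≈ 1.4142, ∠ ≈ 45.00°
pole (1 + j1·0.005) = 1 + j0.005 → |·| ≈ 1, ∠ ≈ 0.29°
pole (1 + j1·0.001) = 1 + j0.001 → |·| ≈ 1, ∠ ≈ 0.06°
|H| = 0.2 · 1 / (1.4142 · 1 · 1) ≈ 0.14142
Gain = 20 log₁₀(0.14142) ≈ -16.99 dB
∠H = (0.03°) − (45.00° + 0.29° + 0.06°) = -45.32°

At ω = 1000 rad/s:
zero (1 + j1000·0.0005) = 1 + j0.5 → |·| ≈ 1.118, ∠ ≈ 26.57°
pole (1 + j1000·1) = 1 + j1000 → |·| ≈ 1000, ∠ ≈ 89.94°
pole (1 + j1000·0.005) = 1 + j5 → |·| ≈ 5.099, ∠ ≈ 78.69°
pole (1 + j1000·0.001) = 1 + j1 → |·| ≈ 1.4142, ∠ ≈ 45.00°
|H| = 0.2 · 1.118 / (1000 · 5.099 · 1.4142) ≈ 3.1008e-05
Gain = 20 log₁₀(3.1008e-05) ≈ -90.17 dB
∠H = (26.57°) − (89.94° + 78.69° + 45.00°) = -187.06° ≡ 172.94° (principal value)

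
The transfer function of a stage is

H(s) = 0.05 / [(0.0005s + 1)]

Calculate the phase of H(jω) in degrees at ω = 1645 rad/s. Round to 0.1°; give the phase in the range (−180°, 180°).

At ω = 1645 rad/s:
pole (1 + j1645·0.0005) = 1 + j0.8225 → |·| ≈ 1.2948, ∠ ≈ 39.44°
∠H = (0°) − (39.44°) = -39.44°

-39.4°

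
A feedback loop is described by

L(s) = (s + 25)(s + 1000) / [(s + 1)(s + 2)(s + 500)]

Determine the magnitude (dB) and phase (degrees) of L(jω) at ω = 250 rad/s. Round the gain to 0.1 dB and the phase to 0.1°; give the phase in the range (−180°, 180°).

At s = jω = j250:
zero (s+25): 25 + j250 → |·| = √(25²+250²) = √63125 ≈ 251.25, ∠ = arctan(250/25) ≈ 84.29°
zero (s+1000): 1000 + j250 → |·| = √(1000²+250²) = √1062500 ≈ 1030.8, ∠ = arctan(250/1000) ≈ 14.04°
pole (s+1): 1 + j250 → |·| = √(1²+250²) = √62501 ≈ 250, ∠ = arctan(250/1) ≈ 89.77°
pole (s+2): 2 + j250 → |·| = √(2²+250²) = √62504 ≈ 250.01, ∠ = arctan(250/2) ≈ 89.54°
pole (s+500): 500 + j250 → |·| = √(500²+250²) = √312500 ≈ 559.02, ∠ = arctan(250/500) ≈ 26.57°
|L| = 1 · 2.5899e+05 / 3.494e+07 ≈ 0.0074124
Gain = 20 log₁₀(0.0074124) ≈ -42.60 dB
∠L = 98.33° − 205.88° = -107.55°

-42.6 dB, -107.6°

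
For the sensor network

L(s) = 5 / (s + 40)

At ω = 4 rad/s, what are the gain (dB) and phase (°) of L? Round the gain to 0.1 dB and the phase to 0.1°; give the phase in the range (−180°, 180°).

-18.1 dB, -5.7°

Substitute s = j4:
Numerator: 5 = 5 + j0
Denominator: (j4) + 40 = 40 + j4
|N| = √(5² + 0²) ≈ 5, ∠N ≈ 0.00°
|D| = √(40² + 4²) ≈ 40.2, ∠D ≈ 5.71°
|L| = 5 / 40.2 ≈ 0.12438
Gain = 20 log₁₀(0.12438) ≈ -18.10 dB
∠L = 0.00° − 5.71° = -5.71°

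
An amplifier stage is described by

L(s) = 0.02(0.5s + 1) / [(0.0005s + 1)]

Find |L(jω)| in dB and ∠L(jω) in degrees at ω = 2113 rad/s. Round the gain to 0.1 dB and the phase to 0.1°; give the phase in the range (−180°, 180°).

23.2 dB, 43.4°

At ω = 2113 rad/s:
zero (1 + j2113·0.5) = 1 + j1056.5 → |·| ≈ 1056.5, ∠ ≈ 89.95°
pole (1 + j2113·0.0005) = 1 + j1.0565 → |·| ≈ 1.4547, ∠ ≈ 46.57°
|L| = 0.02 · 1056.5 / (1.4547) ≈ 14.525
Gain = 20 log₁₀(14.525) ≈ 23.24 dB
∠L = (89.95°) − (46.57°) = 43.38°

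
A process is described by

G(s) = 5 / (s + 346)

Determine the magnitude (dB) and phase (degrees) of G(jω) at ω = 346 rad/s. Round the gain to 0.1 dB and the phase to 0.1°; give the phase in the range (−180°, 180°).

-39.8 dB, -45.0°

At s = jω = j346:
pole (s+346): 346 + j346 → |·| = √(346²+346²) = √239432 ≈ 489.32, ∠ = arctan(346/346) ≈ 45.00°
|G| = 5 / 489.32 ≈ 0.010218
Gain = 20 log₁₀(0.010218) ≈ -39.81 dB
∠G = 0.00° − 45.00° = -45.00°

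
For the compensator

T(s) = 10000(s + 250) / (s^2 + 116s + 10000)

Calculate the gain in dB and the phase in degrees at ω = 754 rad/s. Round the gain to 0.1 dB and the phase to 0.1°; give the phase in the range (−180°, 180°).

23.0 dB, -99.4°

At s = jω = j754:
zero (s+250): 250 + j754 → |·| = √(250²+754²) = √631016 ≈ 794.37, ∠ = arctan(754/250) ≈ 71.66°
quadratic: (j754)² + 116·j754 + 10000 = -558516 + j87464 → |·| ≈ 5.6532e+05, ∠ ≈ 171.10°
|T| = 10000 · 794.37 / 5.6532e+05 ≈ 14.052
Gain = 20 log₁₀(14.052) ≈ 22.95 dB
∠T = 71.66° − 171.10° = -99.44°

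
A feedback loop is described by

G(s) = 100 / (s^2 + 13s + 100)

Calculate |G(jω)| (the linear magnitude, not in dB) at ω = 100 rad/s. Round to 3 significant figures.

At s = jω = j100:
quadratic: (j100)² + 13·j100 + 100 = -9900 + j1300 → |·| ≈ 9985, ∠ ≈ 172.52°
|G| = 100 / 9985 ≈ 0.010015

0.0100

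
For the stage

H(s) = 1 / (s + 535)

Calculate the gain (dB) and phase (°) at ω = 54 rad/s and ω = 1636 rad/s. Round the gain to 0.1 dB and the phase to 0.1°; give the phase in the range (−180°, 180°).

At s = jω = j54:
pole (s+535): 535 + j54 → |·| = √(535²+54²) = √289141 ≈ 537.72, ∠ = arctan(54/535) ≈ 5.76°
|H| = 1 / 537.72 ≈ 0.0018597
Gain = 20 log₁₀(0.0018597) ≈ -54.61 dB
∠H = 0.00° − 5.76° = -5.76°

At s = jω = j1636:
pole (s+535): 535 + j1636 → |·| = √(535²+1636²) = √2962721 ≈ 1721.3, ∠ = arctan(1636/535) ≈ 71.89°
|H| = 1 / 1721.3 ≈ 0.00058096
Gain = 20 log₁₀(0.00058096) ≈ -64.72 dB
∠H = 0.00° − 71.89° = -71.89°

ω = 54: -54.6 dB, -5.8°; ω = 1636: -64.7 dB, -71.9°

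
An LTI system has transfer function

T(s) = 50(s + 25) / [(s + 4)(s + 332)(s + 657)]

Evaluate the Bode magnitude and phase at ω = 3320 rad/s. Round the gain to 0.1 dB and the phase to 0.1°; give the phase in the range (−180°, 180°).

At s = jω = j3320:
zero (s+25): 25 + j3320 → |·| = √(25²+3320²) = √11023025 ≈ 3320.1, ∠ = arctan(3320/25) ≈ 89.57°
pole (s+4): 4 + j3320 → |·| = √(4²+3320²) = √11022416 ≈ 3320, ∠ = arctan(3320/4) ≈ 89.93°
pole (s+332): 332 + j3320 → |·| = √(332²+3320²) = √11132624 ≈ 3336.6, ∠ = arctan(3320/332) ≈ 84.29°
pole (s+657): 657 + j3320 → |·| = √(657²+3320²) = √11454049 ≈ 3384.4, ∠ = arctan(3320/657) ≈ 78.81°
|T| = 50 · 3320.1 / 3.7491e+10 ≈ 4.4279e-06
Gain = 20 log₁₀(4.4279e-06) ≈ -107.08 dB
∠T = 89.57° − 253.03° = -163.46°

-107.1 dB, -163.5°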